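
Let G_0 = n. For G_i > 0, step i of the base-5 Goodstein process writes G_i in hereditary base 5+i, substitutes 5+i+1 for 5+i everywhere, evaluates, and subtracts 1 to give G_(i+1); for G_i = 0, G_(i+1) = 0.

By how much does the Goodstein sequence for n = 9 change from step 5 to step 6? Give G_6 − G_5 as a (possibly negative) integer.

G_0=9  [base 5] 5 + 4  →[5↦6]→  6 + 4 = 10  −1 ⇒ G_1=9
G_1=9  [base 6] 6 + 3  →[6↦7]→  7 + 3 = 10  −1 ⇒ G_2=9
G_2=9  [base 7] 7 + 2  →[7↦8]→  8 + 2 = 10  −1 ⇒ G_3=9
G_3=9  [base 8] 8 + 1  →[8↦9]→  9 + 1 = 10  −1 ⇒ G_4=9
G_4=9  [base 9] 9  →[9↦10]→  10 = 10  −1 ⇒ G_5=9
G_5=9  [base 10] 9  →[10↦11]→  9 = 9  −1 ⇒ G_6=8

-1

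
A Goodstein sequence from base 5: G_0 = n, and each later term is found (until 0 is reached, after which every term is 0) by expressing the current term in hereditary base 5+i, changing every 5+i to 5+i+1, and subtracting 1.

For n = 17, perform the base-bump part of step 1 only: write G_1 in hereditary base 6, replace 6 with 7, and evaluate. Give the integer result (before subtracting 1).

22

step 0: 17 = 3·5 + 2; sub 6 for 5: 3·6 + 2; = 20; G_1 = 20−1 = 19
step 1: 19 = 3·6 + 1; sub 7 for 6: 3·7 + 1; = 22; G_2 = 22−1 = 21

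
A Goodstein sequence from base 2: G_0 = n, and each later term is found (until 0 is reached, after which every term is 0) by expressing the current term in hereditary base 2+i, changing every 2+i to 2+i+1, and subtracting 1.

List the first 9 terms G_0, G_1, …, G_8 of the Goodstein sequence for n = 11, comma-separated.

11, 84, 1027, 15627, 279937, 5764801, 134217727, 2749609302, 70077777775

(0) 11|_2 = 2^(2 + 1) + 2 + 1 ↦ 3^(3 + 1) + 3 + 1|_3 = 85 ⇒ 84
(1) 84|_3 = 3^(3 + 1) + 3 ↦ 4^(4 + 1) + 4|_4 = 1028 ⇒ 1027
(2) 1027|_4 = 4^(4 + 1) + 3 ↦ 5^(5 + 1) + 3|_5 = 15628 ⇒ 15627
(3) 15627|_5 = 5^(5 + 1) + 2 ↦ 6^(6 + 1) + 2|_6 = 279938 ⇒ 279937
(4) 279937|_6 = 6^(6 + 1) + 1 ↦ 7^(7 + 1) + 1|_7 = 5764802 ⇒ 5764801
(5) 5764801|_7 = 7^(7 + 1) ↦ 8^(8 + 1)|_8 = 134217728 ⇒ 134217727
(6) 134217727|_8 = 7·8^8 + 7·8^7 + 7·8^6 + 7·8^5 + 7·8^4 + 7·8^3 + 7·8^2 + 7·8 + 7 ↦ 7·9^9 + 7·9^7 + 7·9^6 + 7·9^5 + 7·9^4 + 7·9^3 + 7·9^2 + 7·9 + 7|_9 = 2749609303 ⇒ 2749609302
(7) 2749609302|_9 = 7·9^9 + 7·9^7 + 7·9^6 + 7·9^5 + 7·9^4 + 7·9^3 + 7·9^2 + 7·9 + 6 ↦ 7·10^10 + 7·10^7 + 7·10^6 + 7·10^5 + 7·10^4 + 7·10^3 + 7·10^2 + 7·10 + 6|_10 = 70077777776 ⇒ 70077777775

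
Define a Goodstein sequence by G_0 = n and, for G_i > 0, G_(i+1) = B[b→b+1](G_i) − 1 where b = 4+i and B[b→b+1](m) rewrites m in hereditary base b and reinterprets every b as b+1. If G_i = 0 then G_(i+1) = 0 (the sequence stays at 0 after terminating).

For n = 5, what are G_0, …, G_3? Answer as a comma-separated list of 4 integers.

G_0 = 5. HB_4(5) = 4 + 1. Bump = 6. G_1 = 5.
G_1 = 5. HB_5(5) = 5. Bump = 6. G_2 = 5.
G_2 = 5. HB_6(5) = 5. Bump = 5. G_3 = 4.

5, 5, 5, 4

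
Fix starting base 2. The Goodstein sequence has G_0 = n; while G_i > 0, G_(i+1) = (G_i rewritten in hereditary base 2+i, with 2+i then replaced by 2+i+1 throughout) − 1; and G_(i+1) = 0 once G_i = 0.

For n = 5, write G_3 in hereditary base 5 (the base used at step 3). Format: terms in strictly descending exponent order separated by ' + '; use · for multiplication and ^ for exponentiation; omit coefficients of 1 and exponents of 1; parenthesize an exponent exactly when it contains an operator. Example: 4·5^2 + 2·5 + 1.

[0] 5 ≡ 2^2 + 1 (base 2). Lift 3: 28. −1: 27.
[1] 27 ≡ 3^3 (base 3). Lift 4: 256. −1: 255.
[2] 255 ≡ 3·4^3 + 3·4^2 + 3·4 + 3 (base 4). Lift 5: 468. −1: 467.
[3] 467 ≡ 3·5^3 + 3·5^2 + 3·5 + 2 (base 5). Lift 6: 776. −1: 775.

3·5^3 + 3·5^2 + 3·5 + 2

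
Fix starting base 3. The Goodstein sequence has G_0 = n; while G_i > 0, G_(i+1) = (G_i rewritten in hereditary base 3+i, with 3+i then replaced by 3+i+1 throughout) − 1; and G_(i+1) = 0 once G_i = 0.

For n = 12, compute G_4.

49

G_0=12  [base 3] 3^2 + 3  →[3↦4]→  4^2 + 4 = 20  −1 ⇒ G_1=19
G_1=19  [base 4] 4^2 + 3  →[4↦5]→  5^2 + 3 = 28  −1 ⇒ G_2=27
G_2=27  [base 5] 5^2 + 2  →[5↦6]→  6^2 + 2 = 38  −1 ⇒ G_3=37
G_3=37  [base 6] 6^2 + 1  →[6↦7]→  7^2 + 1 = 50  −1 ⇒ G_4=49
G_4=49  [base 7] 7^2  →[7↦8]→  8^2 = 64  −1 ⇒ G_5=63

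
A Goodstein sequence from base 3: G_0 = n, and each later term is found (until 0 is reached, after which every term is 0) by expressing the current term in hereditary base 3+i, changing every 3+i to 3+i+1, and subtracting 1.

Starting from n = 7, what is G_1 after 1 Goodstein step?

i=0: 7 = 2·3 + 1 (b=3); 3→4: 2·4 + 1 = 9; 9−1 = 8
i=1: 8 = 2·4 (b=4); 4→5: 2·5 = 10; 10−1 = 9

8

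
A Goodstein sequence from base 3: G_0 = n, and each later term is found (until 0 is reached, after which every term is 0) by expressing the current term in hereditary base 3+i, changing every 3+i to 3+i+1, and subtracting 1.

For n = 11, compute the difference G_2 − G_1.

step 0: 11 = 3^2 + 2; sub 4 for 3: 4^2 + 2; = 18; G_1 = 18−1 = 17
step 1: 17 = 4^2 + 1; sub 5 for 4: 5^2 + 1; = 26; G_2 = 26−1 = 25

8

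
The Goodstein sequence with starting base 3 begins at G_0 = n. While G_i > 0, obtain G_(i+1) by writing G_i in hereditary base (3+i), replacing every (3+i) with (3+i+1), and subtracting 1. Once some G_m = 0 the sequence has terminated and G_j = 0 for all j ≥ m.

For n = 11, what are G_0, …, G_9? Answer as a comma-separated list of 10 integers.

base 3: 11 = 3^2 + 2; at 4: 4^2 + 2 = 18; next = 17
base 4: 17 = 4^2 + 1; at 5: 5^2 + 1 = 26; next = 25
base 5: 25 = 5^2; at 6: 6^2 = 36; next = 35
base 6: 35 = 5·6 + 5; at 7: 5·7 + 5 = 40; next = 39
base 7: 39 = 5·7 + 4; at 8: 5·8 + 4 = 44; next = 43
base 8: 43 = 5·8 + 3; at 9: 5·9 + 3 = 48; next = 47
base 9: 47 = 5·9 + 2; at 10: 5·10 + 2 = 52; next = 51
base 10: 51 = 5·10 + 1; at 11: 5·11 + 1 = 56; next = 55
base 11: 55 = 5·11; at 12: 5·12 = 60; next = 59

11, 17, 25, 35, 39, 43, 47, 51, 55, 59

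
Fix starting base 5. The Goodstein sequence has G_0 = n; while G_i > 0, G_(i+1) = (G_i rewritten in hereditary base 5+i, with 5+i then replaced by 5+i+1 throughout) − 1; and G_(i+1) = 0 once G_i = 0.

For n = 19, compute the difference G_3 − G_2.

base 5: 19 = 3·5 + 4; at 6: 3·6 + 4 = 22; next = 21
base 6: 21 = 3·6 + 3; at 7: 3·7 + 3 = 24; next = 23
base 7: 23 = 3·7 + 2; at 8: 3·8 + 2 = 26; next = 25

2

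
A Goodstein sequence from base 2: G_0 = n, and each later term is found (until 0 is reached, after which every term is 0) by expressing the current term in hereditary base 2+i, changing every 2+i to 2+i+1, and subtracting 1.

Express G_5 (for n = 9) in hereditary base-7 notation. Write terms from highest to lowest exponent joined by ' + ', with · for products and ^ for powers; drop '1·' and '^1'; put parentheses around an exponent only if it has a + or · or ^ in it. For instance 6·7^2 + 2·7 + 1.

(0) 9|_2 = 2^(2 + 1) + 1 ↦ 3^(3 + 1) + 1|_3 = 82 ⇒ 81
(1) 81|_3 = 3^(3 + 1) ↦ 4^(4 + 1)|_4 = 1024 ⇒ 1023
(2) 1023|_4 = 3·4^4 + 3·4^3 + 3·4^2 + 3·4 + 3 ↦ 3·5^5 + 3·5^3 + 3·5^2 + 3·5 + 3|_5 = 9843 ⇒ 9842
(3) 9842|_5 = 3·5^5 + 3·5^3 + 3·5^2 + 3·5 + 2 ↦ 3·6^6 + 3·6^3 + 3·6^2 + 3·6 + 2|_6 = 140744 ⇒ 140743
(4) 140743|_6 = 3·6^6 + 3·6^3 + 3·6^2 + 3·6 + 1 ↦ 3·7^7 + 3·7^3 + 3·7^2 + 3·7 + 1|_7 = 2471827 ⇒ 2471826

3·7^7 + 3·7^3 + 3·7^2 + 3·7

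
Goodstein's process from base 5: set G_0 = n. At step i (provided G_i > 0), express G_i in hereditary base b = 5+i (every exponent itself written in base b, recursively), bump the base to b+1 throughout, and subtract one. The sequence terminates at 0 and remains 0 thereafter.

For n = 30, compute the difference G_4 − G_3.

16

G_0 = 30. HB_5(30) = 5^2 + 5. Bump = 42. G_1 = 41.
G_1 = 41. HB_6(41) = 6^2 + 5. Bump = 54. G_2 = 53.
G_2 = 53. HB_7(53) = 7^2 + 4. Bump = 68. G_3 = 67.
G_3 = 67. HB_8(67) = 8^2 + 3. Bump = 84. G_4 = 83.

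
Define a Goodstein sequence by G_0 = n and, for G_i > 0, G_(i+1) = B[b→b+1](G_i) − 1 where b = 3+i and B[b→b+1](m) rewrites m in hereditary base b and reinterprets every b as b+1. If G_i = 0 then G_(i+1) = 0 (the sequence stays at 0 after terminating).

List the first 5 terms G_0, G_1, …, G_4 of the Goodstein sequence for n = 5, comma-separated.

5, 5, 5, 5, 4

G_0=5  [base 3] 3 + 2  →[3↦4]→  4 + 2 = 6  −1 ⇒ G_1=5
G_1=5  [base 4] 4 + 1  →[4↦5]→  5 + 1 = 6  −1 ⇒ G_2=5
G_2=5  [base 5] 5  →[5↦6]→  6 = 6  −1 ⇒ G_3=5
G_3=5  [base 6] 5  →[6↦7]→  5 = 5  −1 ⇒ G_4=4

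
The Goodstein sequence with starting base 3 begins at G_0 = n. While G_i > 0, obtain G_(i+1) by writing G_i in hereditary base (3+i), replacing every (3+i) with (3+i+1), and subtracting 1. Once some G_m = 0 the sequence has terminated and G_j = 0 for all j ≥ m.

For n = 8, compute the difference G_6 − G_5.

0

G_0 = 8. HB_3(8) = 2·3 + 2. Bump = 10. G_1 = 9.
G_1 = 9. HB_4(9) = 2·4 + 1. Bump = 11. G_2 = 10.
G_2 = 10. HB_5(10) = 2·5. Bump = 12. G_3 = 11.
G_3 = 11. HB_6(11) = 6 + 5. Bump = 12. G_4 = 11.
G_4 = 11. HB_7(11) = 7 + 4. Bump = 12. G_5 = 11.
G_5 = 11. HB_8(11) = 8 + 3. Bump = 12. G_6 = 11.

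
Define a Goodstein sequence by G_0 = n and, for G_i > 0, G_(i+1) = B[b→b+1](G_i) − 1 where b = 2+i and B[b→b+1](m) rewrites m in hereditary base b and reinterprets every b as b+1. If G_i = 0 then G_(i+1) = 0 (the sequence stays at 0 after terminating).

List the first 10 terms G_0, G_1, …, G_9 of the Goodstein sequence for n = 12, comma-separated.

(0) 12|_2 = 2^(2 + 1) + 2^2 ↦ 3^(3 + 1) + 3^3|_3 = 108 ⇒ 107
(1) 107|_3 = 3^(3 + 1) + 2·3^2 + 2·3 + 2 ↦ 4^(4 + 1) + 2·4^2 + 2·4 + 2|_4 = 1066 ⇒ 1065
(2) 1065|_4 = 4^(4 + 1) + 2·4^2 + 2·4 + 1 ↦ 5^(5 + 1) + 2·5^2 + 2·5 + 1|_5 = 15686 ⇒ 15685
(3) 15685|_5 = 5^(5 + 1) + 2·5^2 + 2·5 ↦ 6^(6 + 1) + 2·6^2 + 2·6|_6 = 280020 ⇒ 280019
(4) 280019|_6 = 6^(6 + 1) + 2·6^2 + 6 + 5 ↦ 7^(7 + 1) + 2·7^2 + 7 + 5|_7 = 5764911 ⇒ 5764910
(5) 5764910|_7 = 7^(7 + 1) + 2·7^2 + 7 + 4 ↦ 8^(8 + 1) + 2·8^2 + 8 + 4|_8 = 134217868 ⇒ 134217867
(6) 134217867|_8 = 8^(8 + 1) + 2·8^2 + 8 + 3 ↦ 9^(9 + 1) + 2·9^2 + 9 + 3|_9 = 3486784575 ⇒ 3486784574
(7) 3486784574|_9 = 9^(9 + 1) + 2·9^2 + 9 + 2 ↦ 10^(10 + 1) + 2·10^2 + 10 + 2|_10 = 100000000212 ⇒ 100000000211
(8) 100000000211|_10 = 10^(10 + 1) + 2·10^2 + 10 + 1 ↦ 11^(11 + 1) + 2·11^2 + 11 + 1|_11 = 3138428376975 ⇒ 3138428376974

12, 107, 1065, 15685, 280019, 5764910, 134217867, 3486784574, 100000000211, 3138428376974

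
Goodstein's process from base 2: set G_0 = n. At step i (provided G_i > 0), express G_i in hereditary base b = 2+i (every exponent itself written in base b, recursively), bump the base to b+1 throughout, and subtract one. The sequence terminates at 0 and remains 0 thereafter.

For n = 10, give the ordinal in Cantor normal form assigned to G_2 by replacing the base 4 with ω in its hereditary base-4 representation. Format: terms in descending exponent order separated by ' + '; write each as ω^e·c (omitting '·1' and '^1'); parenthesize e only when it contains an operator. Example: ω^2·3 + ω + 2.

[0] 10 ≡ 2^(2 + 1) + 2 (base 2). Lift 3: 84. −1: 83.
[1] 83 ≡ 3^(3 + 1) + 2 (base 3). Lift 4: 1026. −1: 1025.

ω^(ω + 1) + 1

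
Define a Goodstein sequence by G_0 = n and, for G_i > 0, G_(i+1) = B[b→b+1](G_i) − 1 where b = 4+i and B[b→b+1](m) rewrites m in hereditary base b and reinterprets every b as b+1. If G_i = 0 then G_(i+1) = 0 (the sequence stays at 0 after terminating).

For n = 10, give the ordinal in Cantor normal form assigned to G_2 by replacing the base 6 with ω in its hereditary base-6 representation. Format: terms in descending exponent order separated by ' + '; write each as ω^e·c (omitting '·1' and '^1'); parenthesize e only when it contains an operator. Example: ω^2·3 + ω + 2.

ω·2

i=0: 10 = 2·4 + 2 (b=4); 4→5: 2·5 + 2 = 12; 12−1 = 11
i=1: 11 = 2·5 + 1 (b=5); 5→6: 2·6 + 1 = 13; 13−1 = 12
i=2: 12 = 2·6 (b=6); 6→7: 2·7 = 14; 14−1 = 13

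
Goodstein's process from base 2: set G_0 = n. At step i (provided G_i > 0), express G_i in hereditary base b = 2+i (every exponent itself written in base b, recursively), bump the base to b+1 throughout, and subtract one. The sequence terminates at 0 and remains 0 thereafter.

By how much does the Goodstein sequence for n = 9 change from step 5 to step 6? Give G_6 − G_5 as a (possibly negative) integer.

9 —HB2→ 2^(2 + 1) + 1 —bump→ 3^(3 + 1) + 1 = 82 —(−1)→ 81
81 —HB3→ 3^(3 + 1) —bump→ 4^(4 + 1) = 1024 —(−1)→ 1023
1023 —HB4→ 3·4^4 + 3·4^3 + 3·4^2 + 3·4 + 3 —bump→ 3·5^5 + 3·5^3 + 3·5^2 + 3·5 + 3 = 9843 —(−1)→ 9842
9842 —HB5→ 3·5^5 + 3·5^3 + 3·5^2 + 3·5 + 2 —bump→ 3·6^6 + 3·6^3 + 3·6^2 + 3·6 + 2 = 140744 —(−1)→ 140743
140743 —HB6→ 3·6^6 + 3·6^3 + 3·6^2 + 3·6 + 1 —bump→ 3·7^7 + 3·7^3 + 3·7^2 + 3·7 + 1 = 2471827 —(−1)→ 2471826
2471826 —HB7→ 3·7^7 + 3·7^3 + 3·7^2 + 3·7 —bump→ 3·8^8 + 3·8^3 + 3·8^2 + 3·8 = 50333400 —(−1)→ 50333399

47861573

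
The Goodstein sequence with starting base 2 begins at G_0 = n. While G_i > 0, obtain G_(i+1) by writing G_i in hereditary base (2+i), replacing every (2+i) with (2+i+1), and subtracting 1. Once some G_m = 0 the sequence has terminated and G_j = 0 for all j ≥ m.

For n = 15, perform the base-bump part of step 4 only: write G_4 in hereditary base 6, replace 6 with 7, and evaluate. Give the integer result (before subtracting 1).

[0] 15 ≡ 2^(2 + 1) + 2^2 + 2 + 1 (base 2). Lift 3: 112. −1: 111.
[1] 111 ≡ 3^(3 + 1) + 3^3 + 3 (base 3). Lift 4: 1284. −1: 1283.
[2] 1283 ≡ 4^(4 + 1) + 4^4 + 3 (base 4). Lift 5: 18753. −1: 18752.
[3] 18752 ≡ 5^(5 + 1) + 5^5 + 2 (base 5). Lift 6: 326594. −1: 326593.
[4] 326593 ≡ 6^(6 + 1) + 6^6 + 1 (base 6). Lift 7: 6588345. −1: 6588344.

6588345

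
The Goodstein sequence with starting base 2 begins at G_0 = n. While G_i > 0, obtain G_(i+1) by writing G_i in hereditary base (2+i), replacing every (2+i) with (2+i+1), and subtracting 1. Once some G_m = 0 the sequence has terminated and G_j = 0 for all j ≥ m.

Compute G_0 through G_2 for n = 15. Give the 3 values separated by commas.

base 2: 15 = 2^(2 + 1) + 2^2 + 2 + 1; at 3: 3^(3 + 1) + 3^3 + 3 + 1 = 112; next = 111
base 3: 111 = 3^(3 + 1) + 3^3 + 3; at 4: 4^(4 + 1) + 4^4 + 4 = 1284; next = 1283

15, 111, 1283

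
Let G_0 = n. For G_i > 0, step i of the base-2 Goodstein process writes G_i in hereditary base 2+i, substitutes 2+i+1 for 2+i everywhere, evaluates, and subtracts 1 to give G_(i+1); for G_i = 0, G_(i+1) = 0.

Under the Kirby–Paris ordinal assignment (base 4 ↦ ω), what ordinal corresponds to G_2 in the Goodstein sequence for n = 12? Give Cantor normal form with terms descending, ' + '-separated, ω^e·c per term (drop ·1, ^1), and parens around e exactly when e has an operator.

i=0: 12 = 2^(2 + 1) + 2^2 (b=2); 2→3: 3^(3 + 1) + 3^3 = 108; 108−1 = 107
i=1: 107 = 3^(3 + 1) + 2·3^2 + 2·3 + 2 (b=3); 3→4: 4^(4 + 1) + 2·4^2 + 2·4 + 2 = 1066; 1066−1 = 1065
i=2: 1065 = 4^(4 + 1) + 2·4^2 + 2·4 + 1 (b=4); 4→5: 5^(5 + 1) + 2·5^2 + 2·5 + 1 = 15686; 15686−1 = 15685

ω^(ω + 1) + ω^2·2 + ω·2 + 1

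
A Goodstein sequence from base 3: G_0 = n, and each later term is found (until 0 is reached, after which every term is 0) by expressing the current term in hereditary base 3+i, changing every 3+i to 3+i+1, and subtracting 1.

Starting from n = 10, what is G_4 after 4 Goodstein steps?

30

i=0: 10 = 3^2 + 1 (b=3); 3→4: 4^2 + 1 = 17; 17−1 = 16
i=1: 16 = 4^2 (b=4); 4→5: 5^2 = 25; 25−1 = 24
i=2: 24 = 4·5 + 4 (b=5); 5→6: 4·6 + 4 = 28; 28−1 = 27
i=3: 27 = 4·6 + 3 (b=6); 6→7: 4·7 + 3 = 31; 31−1 = 30
i=4: 30 = 4·7 + 2 (b=7); 7→8: 4·8 + 2 = 34; 34−1 = 33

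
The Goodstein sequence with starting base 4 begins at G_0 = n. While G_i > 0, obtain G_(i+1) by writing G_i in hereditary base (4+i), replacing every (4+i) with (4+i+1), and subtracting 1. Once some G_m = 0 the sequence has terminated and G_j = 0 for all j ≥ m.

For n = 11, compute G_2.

13

(0) 11|_4 = 2·4 + 3 ↦ 2·5 + 3|_5 = 13 ⇒ 12
(1) 12|_5 = 2·5 + 2 ↦ 2·6 + 2|_6 = 14 ⇒ 13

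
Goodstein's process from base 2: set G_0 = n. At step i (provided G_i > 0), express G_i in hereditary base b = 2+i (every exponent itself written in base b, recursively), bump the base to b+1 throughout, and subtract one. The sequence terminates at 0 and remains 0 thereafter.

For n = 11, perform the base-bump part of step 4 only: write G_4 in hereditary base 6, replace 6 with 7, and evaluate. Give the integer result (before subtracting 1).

5764802

(0) 11|_2 = 2^(2 + 1) + 2 + 1 ↦ 3^(3 + 1) + 3 + 1|_3 = 85 ⇒ 84
(1) 84|_3 = 3^(3 + 1) + 3 ↦ 4^(4 + 1) + 4|_4 = 1028 ⇒ 1027
(2) 1027|_4 = 4^(4 + 1) + 3 ↦ 5^(5 + 1) + 3|_5 = 15628 ⇒ 15627
(3) 15627|_5 = 5^(5 + 1) + 2 ↦ 6^(6 + 1) + 2|_6 = 279938 ⇒ 279937
(4) 279937|_6 = 6^(6 + 1) + 1 ↦ 7^(7 + 1) + 1|_7 = 5764802 ⇒ 5764801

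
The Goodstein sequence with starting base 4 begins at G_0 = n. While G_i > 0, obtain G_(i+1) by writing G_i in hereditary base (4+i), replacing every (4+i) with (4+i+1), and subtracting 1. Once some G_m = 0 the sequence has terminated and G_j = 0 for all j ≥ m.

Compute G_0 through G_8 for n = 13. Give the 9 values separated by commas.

13, 15, 17, 18, 19, 20, 21, 22, 23

step 0: 13 = 3·4 + 1; sub 5 for 4: 3·5 + 1; = 16; G_1 = 16−1 = 15
step 1: 15 = 3·5; sub 6 for 5: 3·6; = 18; G_2 = 18−1 = 17
step 2: 17 = 2·6 + 5; sub 7 for 6: 2·7 + 5; = 19; G_3 = 19−1 = 18
step 3: 18 = 2·7 + 4; sub 8 for 7: 2·8 + 4; = 20; G_4 = 20−1 = 19
step 4: 19 = 2·8 + 3; sub 9 for 8: 2·9 + 3; = 21; G_5 = 21−1 = 20
step 5: 20 = 2·9 + 2; sub 10 for 9: 2·10 + 2; = 22; G_6 = 22−1 = 21
step 6: 21 = 2·10 + 1; sub 11 for 10: 2·11 + 1; = 23; G_7 = 23−1 = 22
step 7: 22 = 2·11; sub 12 for 11: 2·12; = 24; G_8 = 24−1 = 23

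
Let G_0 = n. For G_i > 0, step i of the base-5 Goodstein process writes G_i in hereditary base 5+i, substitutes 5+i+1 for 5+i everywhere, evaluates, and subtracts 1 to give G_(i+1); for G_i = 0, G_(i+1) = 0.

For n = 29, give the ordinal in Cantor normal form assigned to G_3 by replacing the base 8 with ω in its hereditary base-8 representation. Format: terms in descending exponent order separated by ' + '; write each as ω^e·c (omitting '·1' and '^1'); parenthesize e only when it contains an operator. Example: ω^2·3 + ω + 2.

[0] 29 ≡ 5^2 + 4 (base 5). Lift 6: 40. −1: 39.
[1] 39 ≡ 6^2 + 3 (base 6). Lift 7: 52. −1: 51.
[2] 51 ≡ 7^2 + 2 (base 7). Lift 8: 66. −1: 65.
[3] 65 ≡ 8^2 + 1 (base 8). Lift 9: 82. −1: 81.

ω^2 + 1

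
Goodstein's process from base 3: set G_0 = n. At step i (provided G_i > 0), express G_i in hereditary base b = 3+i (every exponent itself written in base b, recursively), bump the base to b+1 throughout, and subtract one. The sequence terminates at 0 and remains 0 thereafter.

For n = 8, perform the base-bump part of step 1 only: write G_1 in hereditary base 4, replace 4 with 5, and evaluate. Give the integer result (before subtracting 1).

8 —HB3→ 2·3 + 2 —bump→ 2·4 + 2 = 10 —(−1)→ 9
9 —HB4→ 2·4 + 1 —bump→ 2·5 + 1 = 11 —(−1)→ 10

11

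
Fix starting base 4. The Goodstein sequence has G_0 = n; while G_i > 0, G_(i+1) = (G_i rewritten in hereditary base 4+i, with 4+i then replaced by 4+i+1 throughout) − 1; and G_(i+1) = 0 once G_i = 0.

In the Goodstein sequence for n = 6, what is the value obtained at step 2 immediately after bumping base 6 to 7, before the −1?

7

G_0 = 6. HB_4(6) = 4 + 2. Bump = 7. G_1 = 6.
G_1 = 6. HB_5(6) = 5 + 1. Bump = 7. G_2 = 6.
G_2 = 6. HB_6(6) = 6. Bump = 7. G_3 = 6.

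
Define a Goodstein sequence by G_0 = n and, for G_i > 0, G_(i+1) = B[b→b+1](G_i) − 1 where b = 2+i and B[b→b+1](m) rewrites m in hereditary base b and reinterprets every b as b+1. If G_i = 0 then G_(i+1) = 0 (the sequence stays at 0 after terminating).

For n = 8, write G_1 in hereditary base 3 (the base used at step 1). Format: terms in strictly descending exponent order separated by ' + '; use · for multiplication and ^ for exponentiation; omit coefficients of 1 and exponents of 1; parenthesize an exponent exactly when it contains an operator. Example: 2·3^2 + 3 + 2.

2·3^3 + 2·3^2 + 2·3 + 2

[0] 8 ≡ 2^(2 + 1) (base 2). Lift 3: 81. −1: 80.
[1] 80 ≡ 2·3^3 + 2·3^2 + 2·3 + 2 (base 3). Lift 4: 554. −1: 553.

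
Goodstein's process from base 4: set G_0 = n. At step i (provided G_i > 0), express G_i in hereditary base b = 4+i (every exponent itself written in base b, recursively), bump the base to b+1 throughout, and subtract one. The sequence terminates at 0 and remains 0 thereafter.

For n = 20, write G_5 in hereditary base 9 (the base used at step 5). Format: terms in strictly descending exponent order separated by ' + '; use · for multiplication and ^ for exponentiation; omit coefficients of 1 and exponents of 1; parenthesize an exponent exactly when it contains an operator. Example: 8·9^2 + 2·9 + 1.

20 —HB4→ 4^2 + 4 —bump→ 5^2 + 5 = 30 —(−1)→ 29
29 —HB5→ 5^2 + 4 —bump→ 6^2 + 4 = 40 —(−1)→ 39
39 —HB6→ 6^2 + 3 —bump→ 7^2 + 3 = 52 —(−1)→ 51
51 —HB7→ 7^2 + 2 —bump→ 8^2 + 2 = 66 —(−1)→ 65
65 —HB8→ 8^2 + 1 —bump→ 9^2 + 1 = 82 —(−1)→ 81
81 —HB9→ 9^2 —bump→ 10^2 = 100 —(−1)→ 99

9^2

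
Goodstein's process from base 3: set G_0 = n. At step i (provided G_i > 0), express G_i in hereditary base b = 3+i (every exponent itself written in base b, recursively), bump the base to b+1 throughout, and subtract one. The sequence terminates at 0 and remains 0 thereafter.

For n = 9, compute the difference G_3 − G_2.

G_0 = 9. HB_3(9) = 3^2. Bump = 16. G_1 = 15.
G_1 = 15. HB_4(15) = 3·4 + 3. Bump = 18. G_2 = 17.
G_2 = 17. HB_5(17) = 3·5 + 2. Bump = 20. G_3 = 19.

2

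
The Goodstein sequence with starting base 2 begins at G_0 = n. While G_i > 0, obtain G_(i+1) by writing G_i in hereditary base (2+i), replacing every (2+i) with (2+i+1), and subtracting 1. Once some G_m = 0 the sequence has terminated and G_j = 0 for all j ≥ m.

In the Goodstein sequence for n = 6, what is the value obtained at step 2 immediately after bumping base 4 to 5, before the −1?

step 0: 6 = 2^2 + 2; sub 3 for 2: 3^3 + 3; = 30; G_1 = 30−1 = 29
step 1: 29 = 3^3 + 2; sub 4 for 3: 4^4 + 2; = 258; G_2 = 258−1 = 257
step 2: 257 = 4^4 + 1; sub 5 for 4: 5^5 + 1; = 3126; G_3 = 3126−1 = 3125

3126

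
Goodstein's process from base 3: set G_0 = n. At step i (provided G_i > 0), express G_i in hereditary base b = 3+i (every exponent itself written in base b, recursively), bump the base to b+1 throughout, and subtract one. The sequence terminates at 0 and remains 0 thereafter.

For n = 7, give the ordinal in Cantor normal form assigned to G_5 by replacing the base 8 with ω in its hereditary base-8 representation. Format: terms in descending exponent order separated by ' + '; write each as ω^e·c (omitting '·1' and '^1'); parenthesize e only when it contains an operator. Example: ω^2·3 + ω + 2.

ω + 1

G_0 = 7. HB_3(7) = 2·3 + 1. Bump = 9. G_1 = 8.
G_1 = 8. HB_4(8) = 2·4. Bump = 10. G_2 = 9.
G_2 = 9. HB_5(9) = 5 + 4. Bump = 10. G_3 = 9.
G_3 = 9. HB_6(9) = 6 + 3. Bump = 10. G_4 = 9.
G_4 = 9. HB_7(9) = 7 + 2. Bump = 10. G_5 = 9.
G_5 = 9. HB_8(9) = 8 + 1. Bump = 10. G_6 = 9.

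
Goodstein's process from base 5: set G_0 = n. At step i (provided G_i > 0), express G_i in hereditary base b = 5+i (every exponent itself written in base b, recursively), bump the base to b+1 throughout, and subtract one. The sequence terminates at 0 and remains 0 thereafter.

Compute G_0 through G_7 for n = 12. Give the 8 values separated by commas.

12, 13, 14, 15, 15, 15, 15, 15

12 —HB5→ 2·5 + 2 —bump→ 2·6 + 2 = 14 —(−1)→ 13
13 —HB6→ 2·6 + 1 —bump→ 2·7 + 1 = 15 —(−1)→ 14
14 —HB7→ 2·7 —bump→ 2·8 = 16 —(−1)→ 15
15 —HB8→ 8 + 7 —bump→ 9 + 7 = 16 —(−1)→ 15
15 —HB9→ 9 + 6 —bump→ 10 + 6 = 16 —(−1)→ 15
15 —HB10→ 10 + 5 —bump→ 11 + 5 = 16 —(−1)→ 15
15 —HB11→ 11 + 4 —bump→ 12 + 4 = 16 —(−1)→ 15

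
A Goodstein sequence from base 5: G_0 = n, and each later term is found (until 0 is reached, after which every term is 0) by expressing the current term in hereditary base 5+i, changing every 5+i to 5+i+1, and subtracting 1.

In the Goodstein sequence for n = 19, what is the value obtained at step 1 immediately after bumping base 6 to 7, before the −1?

24

G_0=19  [base 5] 3·5 + 4  →[5↦6]→  3·6 + 4 = 22  −1 ⇒ G_1=21
G_1=21  [base 6] 3·6 + 3  →[6↦7]→  3·7 + 3 = 24  −1 ⇒ G_2=23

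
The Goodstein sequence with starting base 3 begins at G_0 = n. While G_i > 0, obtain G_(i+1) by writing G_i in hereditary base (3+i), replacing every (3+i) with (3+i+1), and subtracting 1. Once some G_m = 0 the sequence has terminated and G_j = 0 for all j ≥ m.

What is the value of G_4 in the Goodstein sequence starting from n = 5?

G_0 = 5. HB_3(5) = 3 + 2. Bump = 6. G_1 = 5.
G_1 = 5. HB_4(5) = 4 + 1. Bump = 6. G_2 = 5.
G_2 = 5. HB_5(5) = 5. Bump = 6. G_3 = 5.
G_3 = 5. HB_6(5) = 5. Bump = 5. G_4 = 4.
G_4 = 4. HB_7(4) = 4. Bump = 4. G_5 = 3.

4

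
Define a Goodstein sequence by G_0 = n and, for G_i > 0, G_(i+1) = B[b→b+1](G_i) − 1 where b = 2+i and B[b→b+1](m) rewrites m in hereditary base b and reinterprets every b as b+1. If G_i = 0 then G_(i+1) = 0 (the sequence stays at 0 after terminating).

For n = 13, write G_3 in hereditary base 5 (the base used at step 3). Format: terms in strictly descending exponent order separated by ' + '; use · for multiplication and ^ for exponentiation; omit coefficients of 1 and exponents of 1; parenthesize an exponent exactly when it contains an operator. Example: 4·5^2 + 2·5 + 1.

5^(5 + 1) + 3·5^3 + 3·5^2 + 3·5 + 2

(0) 13|_2 = 2^(2 + 1) + 2^2 + 1 ↦ 3^(3 + 1) + 3^3 + 1|_3 = 109 ⇒ 108
(1) 108|_3 = 3^(3 + 1) + 3^3 ↦ 4^(4 + 1) + 4^4|_4 = 1280 ⇒ 1279
(2) 1279|_4 = 4^(4 + 1) + 3·4^3 + 3·4^2 + 3·4 + 3 ↦ 5^(5 + 1) + 3·5^3 + 3·5^2 + 3·5 + 3|_5 = 16093 ⇒ 16092
(3) 16092|_5 = 5^(5 + 1) + 3·5^3 + 3·5^2 + 3·5 + 2 ↦ 6^(6 + 1) + 3·6^3 + 3·6^2 + 3·6 + 2|_6 = 280712 ⇒ 280711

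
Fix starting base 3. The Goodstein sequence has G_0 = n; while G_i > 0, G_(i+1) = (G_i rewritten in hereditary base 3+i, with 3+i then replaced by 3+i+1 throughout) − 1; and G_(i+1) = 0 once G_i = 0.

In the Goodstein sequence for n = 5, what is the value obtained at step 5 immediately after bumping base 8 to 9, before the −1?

3

G_0=5  [base 3] 3 + 2  →[3↦4]→  4 + 2 = 6  −1 ⇒ G_1=5
G_1=5  [base 4] 4 + 1  →[4↦5]→  5 + 1 = 6  −1 ⇒ G_2=5
G_2=5  [base 5] 5  →[5↦6]→  6 = 6  −1 ⇒ G_3=5
G_3=5  [base 6] 5  →[6↦7]→  5 = 5  −1 ⇒ G_4=4
G_4=4  [base 7] 4  →[7↦8]→  4 = 4  −1 ⇒ G_5=3
G_5=3  [base 8] 3  →[8↦9]→  3 = 3  −1 ⇒ G_6=2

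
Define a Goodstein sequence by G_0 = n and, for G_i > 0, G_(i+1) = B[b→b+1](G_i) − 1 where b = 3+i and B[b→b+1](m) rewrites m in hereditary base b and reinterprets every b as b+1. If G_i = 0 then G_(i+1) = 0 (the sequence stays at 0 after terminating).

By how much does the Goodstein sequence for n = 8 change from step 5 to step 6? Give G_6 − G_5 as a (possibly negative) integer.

0

step 0: 8 = 2·3 + 2; sub 4 for 3: 2·4 + 2; = 10; G_1 = 10−1 = 9
step 1: 9 = 2·4 + 1; sub 5 for 4: 2·5 + 1; = 11; G_2 = 11−1 = 10
step 2: 10 = 2·5; sub 6 for 5: 2·6; = 12; G_3 = 12−1 = 11
step 3: 11 = 6 + 5; sub 7 for 6: 7 + 5; = 12; G_4 = 12−1 = 11
step 4: 11 = 7 + 4; sub 8 for 7: 8 + 4; = 12; G_5 = 12−1 = 11
step 5: 11 = 8 + 3; sub 9 for 8: 9 + 3; = 12; G_6 = 12−1 = 11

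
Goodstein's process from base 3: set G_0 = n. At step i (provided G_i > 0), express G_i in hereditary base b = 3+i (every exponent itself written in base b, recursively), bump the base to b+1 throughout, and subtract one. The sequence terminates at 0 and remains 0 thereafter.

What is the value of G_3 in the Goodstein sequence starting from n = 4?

3

(0) 4|_3 = 3 + 1 ↦ 4 + 1|_4 = 5 ⇒ 4
(1) 4|_4 = 4 ↦ 5|_5 = 5 ⇒ 4
(2) 4|_5 = 4 ↦ 4|_6 = 4 ⇒ 3
(3) 3|_6 = 3 ↦ 3|_7 = 3 ⇒ 2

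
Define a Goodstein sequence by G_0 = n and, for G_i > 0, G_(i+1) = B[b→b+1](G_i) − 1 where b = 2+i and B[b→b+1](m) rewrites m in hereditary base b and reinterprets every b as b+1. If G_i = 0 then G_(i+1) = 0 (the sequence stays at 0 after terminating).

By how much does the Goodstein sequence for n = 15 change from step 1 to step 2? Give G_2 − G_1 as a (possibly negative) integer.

base 2: 15 = 2^(2 + 1) + 2^2 + 2 + 1; at 3: 3^(3 + 1) + 3^3 + 3 + 1 = 112; next = 111
base 3: 111 = 3^(3 + 1) + 3^3 + 3; at 4: 4^(4 + 1) + 4^4 + 4 = 1284; next = 1283

1172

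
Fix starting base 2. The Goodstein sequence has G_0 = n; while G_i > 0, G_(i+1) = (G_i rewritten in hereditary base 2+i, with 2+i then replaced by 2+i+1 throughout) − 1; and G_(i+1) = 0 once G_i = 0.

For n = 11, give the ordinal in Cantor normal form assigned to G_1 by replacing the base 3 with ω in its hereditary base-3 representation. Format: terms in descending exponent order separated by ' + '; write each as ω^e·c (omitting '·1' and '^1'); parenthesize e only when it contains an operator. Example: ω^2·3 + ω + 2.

i=0: 11 = 2^(2 + 1) + 2 + 1 (b=2); 2→3: 3^(3 + 1) + 3 + 1 = 85; 85−1 = 84
i=1: 84 = 3^(3 + 1) + 3 (b=3); 3→4: 4^(4 + 1) + 4 = 1028; 1028−1 = 1027

ω^(ω + 1) + ω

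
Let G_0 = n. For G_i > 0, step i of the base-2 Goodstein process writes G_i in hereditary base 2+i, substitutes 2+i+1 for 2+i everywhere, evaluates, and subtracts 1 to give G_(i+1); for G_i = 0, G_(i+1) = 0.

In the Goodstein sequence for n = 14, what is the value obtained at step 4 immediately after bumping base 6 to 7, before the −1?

base 2: 14 = 2^(2 + 1) + 2^2 + 2; at 3: 3^(3 + 1) + 3^3 + 3 = 111; next = 110
base 3: 110 = 3^(3 + 1) + 3^3 + 2; at 4: 4^(4 + 1) + 4^4 + 2 = 1282; next = 1281
base 4: 1281 = 4^(4 + 1) + 4^4 + 1; at 5: 5^(5 + 1) + 5^5 + 1 = 18751; next = 18750
base 5: 18750 = 5^(5 + 1) + 5^5; at 6: 6^(6 + 1) + 6^6 = 326592; next = 326591
base 6: 326591 = 6^(6 + 1) + 5·6^5 + 5·6^4 + 5·6^3 + 5·6^2 + 5·6 + 5; at 7: 7^(7 + 1) + 5·7^5 + 5·7^4 + 5·7^3 + 5·7^2 + 5·7 + 5 = 5862841; next = 5862840

5862841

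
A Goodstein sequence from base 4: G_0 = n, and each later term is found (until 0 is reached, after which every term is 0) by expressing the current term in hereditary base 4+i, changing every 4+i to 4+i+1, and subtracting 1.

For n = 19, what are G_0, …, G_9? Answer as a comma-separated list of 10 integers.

G_0=19  [base 4] 4^2 + 3  →[4↦5]→  5^2 + 3 = 28  −1 ⇒ G_1=27
G_1=27  [base 5] 5^2 + 2  →[5↦6]→  6^2 + 2 = 38  −1 ⇒ G_2=37
G_2=37  [base 6] 6^2 + 1  →[6↦7]→  7^2 + 1 = 50  −1 ⇒ G_3=49
G_3=49  [base 7] 7^2  →[7↦8]→  8^2 = 64  −1 ⇒ G_4=63
G_4=63  [base 8] 7·8 + 7  →[8↦9]→  7·9 + 7 = 70  −1 ⇒ G_5=69
G_5=69  [base 9] 7·9 + 6  →[9↦10]→  7·10 + 6 = 76  −1 ⇒ G_6=75
G_6=75  [base 10] 7·10 + 5  →[10↦11]→  7·11 + 5 = 82  −1 ⇒ G_7=81
G_7=81  [base 11] 7·11 + 4  →[11↦12]→  7·12 + 4 = 88  −1 ⇒ G_8=87
G_8=87  [base 12] 7·12 + 3  →[12↦13]→  7·13 + 3 = 94  −1 ⇒ G_9=93

19, 27, 37, 49, 63, 69, 75, 81, 87, 93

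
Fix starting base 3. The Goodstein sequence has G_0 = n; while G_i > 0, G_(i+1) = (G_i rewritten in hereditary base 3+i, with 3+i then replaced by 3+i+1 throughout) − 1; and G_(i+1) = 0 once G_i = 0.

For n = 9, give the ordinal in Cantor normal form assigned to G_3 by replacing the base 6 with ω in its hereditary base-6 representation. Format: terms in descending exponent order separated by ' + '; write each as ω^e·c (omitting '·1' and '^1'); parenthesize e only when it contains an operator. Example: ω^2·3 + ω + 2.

(0) 9|_3 = 3^2 ↦ 4^2|_4 = 16 ⇒ 15
(1) 15|_4 = 3·4 + 3 ↦ 3·5 + 3|_5 = 18 ⇒ 17
(2) 17|_5 = 3·5 + 2 ↦ 3·6 + 2|_6 = 20 ⇒ 19
(3) 19|_6 = 3·6 + 1 ↦ 3·7 + 1|_7 = 22 ⇒ 21

ω·3 + 1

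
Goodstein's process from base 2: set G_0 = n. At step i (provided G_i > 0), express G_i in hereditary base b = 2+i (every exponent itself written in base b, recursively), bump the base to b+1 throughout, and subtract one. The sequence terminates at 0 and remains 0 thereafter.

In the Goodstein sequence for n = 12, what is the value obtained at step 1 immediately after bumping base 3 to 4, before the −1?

1066

(0) 12|_2 = 2^(2 + 1) + 2^2 ↦ 3^(3 + 1) + 3^3|_3 = 108 ⇒ 107
(1) 107|_3 = 3^(3 + 1) + 2·3^2 + 2·3 + 2 ↦ 4^(4 + 1) + 2·4^2 + 2·4 + 2|_4 = 1066 ⇒ 1065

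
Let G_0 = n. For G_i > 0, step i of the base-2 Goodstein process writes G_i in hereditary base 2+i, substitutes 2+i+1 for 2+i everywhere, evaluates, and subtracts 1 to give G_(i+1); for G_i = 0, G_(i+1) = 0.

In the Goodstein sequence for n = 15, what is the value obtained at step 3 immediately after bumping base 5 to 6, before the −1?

step 0: 15 = 2^(2 + 1) + 2^2 + 2 + 1; sub 3 for 2: 3^(3 + 1) + 3^3 + 3 + 1; = 112; G_1 = 112−1 = 111
step 1: 111 = 3^(3 + 1) + 3^3 + 3; sub 4 for 3: 4^(4 + 1) + 4^4 + 4; = 1284; G_2 = 1284−1 = 1283
step 2: 1283 = 4^(4 + 1) + 4^4 + 3; sub 5 for 4: 5^(5 + 1) + 5^5 + 3; = 18753; G_3 = 18753−1 = 18752
step 3: 18752 = 5^(5 + 1) + 5^5 + 2; sub 6 for 5: 6^(6 + 1) + 6^6 + 2; = 326594; G_4 = 326594−1 = 326593

326594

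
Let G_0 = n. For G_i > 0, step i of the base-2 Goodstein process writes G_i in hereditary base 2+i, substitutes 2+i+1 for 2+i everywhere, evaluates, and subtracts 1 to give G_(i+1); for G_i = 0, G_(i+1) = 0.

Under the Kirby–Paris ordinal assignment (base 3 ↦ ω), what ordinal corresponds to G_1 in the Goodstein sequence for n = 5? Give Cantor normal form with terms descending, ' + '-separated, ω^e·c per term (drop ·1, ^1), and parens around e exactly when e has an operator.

ω^ω

(0) 5|_2 = 2^2 + 1 ↦ 3^3 + 1|_3 = 28 ⇒ 27
(1) 27|_3 = 3^3 ↦ 4^4|_4 = 256 ⇒ 255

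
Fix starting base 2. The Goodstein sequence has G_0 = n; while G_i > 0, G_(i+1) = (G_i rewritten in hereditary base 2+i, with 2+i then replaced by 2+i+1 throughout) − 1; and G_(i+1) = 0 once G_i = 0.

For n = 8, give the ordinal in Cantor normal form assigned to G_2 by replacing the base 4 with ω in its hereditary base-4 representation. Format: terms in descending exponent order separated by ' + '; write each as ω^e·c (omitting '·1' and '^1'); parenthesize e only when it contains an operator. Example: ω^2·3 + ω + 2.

ω^ω·2 + ω^2·2 + ω·2 + 1

base 2: 8 = 2^(2 + 1); at 3: 3^(3 + 1) = 81; next = 80
base 3: 80 = 2·3^3 + 2·3^2 + 2·3 + 2; at 4: 2·4^4 + 2·4^2 + 2·4 + 2 = 554; next = 553
base 4: 553 = 2·4^4 + 2·4^2 + 2·4 + 1; at 5: 2·5^5 + 2·5^2 + 2·5 + 1 = 6311; next = 6310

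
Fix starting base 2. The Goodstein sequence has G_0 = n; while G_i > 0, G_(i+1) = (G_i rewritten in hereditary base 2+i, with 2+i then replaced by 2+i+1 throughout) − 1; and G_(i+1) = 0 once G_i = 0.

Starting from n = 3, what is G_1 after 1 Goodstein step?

3

i=0: 3 = 2 + 1 (b=2); 2→3: 3 + 1 = 4; 4−1 = 3
i=1: 3 = 3 (b=3); 3→4: 4 = 4; 4−1 = 3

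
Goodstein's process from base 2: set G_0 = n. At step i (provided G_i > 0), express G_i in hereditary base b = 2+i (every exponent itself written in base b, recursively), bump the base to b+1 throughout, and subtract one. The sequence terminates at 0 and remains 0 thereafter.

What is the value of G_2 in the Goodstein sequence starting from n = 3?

3

i=0: 3 = 2 + 1 (b=2); 2→3: 3 + 1 = 4; 4−1 = 3
i=1: 3 = 3 (b=3); 3→4: 4 = 4; 4−1 = 3
i=2: 3 = 3 (b=4); 4→5: 3 = 3; 3−1 = 2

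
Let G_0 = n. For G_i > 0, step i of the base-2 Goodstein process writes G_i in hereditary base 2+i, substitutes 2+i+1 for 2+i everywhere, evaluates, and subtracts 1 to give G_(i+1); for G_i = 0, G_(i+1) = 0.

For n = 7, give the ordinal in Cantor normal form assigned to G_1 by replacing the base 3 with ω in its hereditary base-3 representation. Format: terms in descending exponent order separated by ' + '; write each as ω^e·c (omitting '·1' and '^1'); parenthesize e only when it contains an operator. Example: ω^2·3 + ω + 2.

ω^ω + ω

step 0: 7 = 2^2 + 2 + 1; sub 3 for 2: 3^3 + 3 + 1; = 31; G_1 = 31−1 = 30
step 1: 30 = 3^3 + 3; sub 4 for 3: 4^4 + 4; = 260; G_2 = 260−1 = 259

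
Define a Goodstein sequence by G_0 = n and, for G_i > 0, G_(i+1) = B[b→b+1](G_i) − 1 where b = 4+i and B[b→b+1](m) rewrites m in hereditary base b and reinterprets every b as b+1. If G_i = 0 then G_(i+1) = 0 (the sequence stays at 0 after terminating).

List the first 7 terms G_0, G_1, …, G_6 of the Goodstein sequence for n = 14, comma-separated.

G_0=14  [base 4] 3·4 + 2  →[4↦5]→  3·5 + 2 = 17  −1 ⇒ G_1=16
G_1=16  [base 5] 3·5 + 1  →[5↦6]→  3·6 + 1 = 19  −1 ⇒ G_2=18
G_2=18  [base 6] 3·6  →[6↦7]→  3·7 = 21  −1 ⇒ G_3=20
G_3=20  [base 7] 2·7 + 6  →[7↦8]→  2·8 + 6 = 22  −1 ⇒ G_4=21
G_4=21  [base 8] 2·8 + 5  →[8↦9]→  2·9 + 5 = 23  −1 ⇒ G_5=22
G_5=22  [base 9] 2·9 + 4  →[9↦10]→  2·10 + 4 = 24  −1 ⇒ G_6=23

14, 16, 18, 20, 21, 22, 23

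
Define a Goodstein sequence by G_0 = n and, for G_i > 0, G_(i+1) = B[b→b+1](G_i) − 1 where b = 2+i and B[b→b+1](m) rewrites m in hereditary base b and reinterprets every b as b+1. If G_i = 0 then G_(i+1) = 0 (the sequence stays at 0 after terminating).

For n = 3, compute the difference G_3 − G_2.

i=0: 3 = 2 + 1 (b=2); 2→3: 3 + 1 = 4; 4−1 = 3
i=1: 3 = 3 (b=3); 3→4: 4 = 4; 4−1 = 3
i=2: 3 = 3 (b=4); 4→5: 3 = 3; 3−1 = 2

-1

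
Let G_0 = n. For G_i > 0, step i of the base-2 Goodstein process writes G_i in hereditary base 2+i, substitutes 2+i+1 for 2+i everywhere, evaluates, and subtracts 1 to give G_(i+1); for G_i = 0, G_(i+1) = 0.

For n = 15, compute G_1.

G_0 = 15. HB_2(15) = 2^(2 + 1) + 2^2 + 2 + 1. Bump = 112. G_1 = 111.
G_1 = 111. HB_3(111) = 3^(3 + 1) + 3^3 + 3. Bump = 1284. G_2 = 1283.

111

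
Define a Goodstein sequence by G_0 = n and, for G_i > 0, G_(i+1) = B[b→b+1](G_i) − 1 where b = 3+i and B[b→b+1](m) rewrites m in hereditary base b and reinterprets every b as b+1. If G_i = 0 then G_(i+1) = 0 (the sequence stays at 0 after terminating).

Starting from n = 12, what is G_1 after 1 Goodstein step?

19

G_0 = 12. HB_3(12) = 3^2 + 3. Bump = 20. G_1 = 19.
G_1 = 19. HB_4(19) = 4^2 + 3. Bump = 28. G_2 = 27.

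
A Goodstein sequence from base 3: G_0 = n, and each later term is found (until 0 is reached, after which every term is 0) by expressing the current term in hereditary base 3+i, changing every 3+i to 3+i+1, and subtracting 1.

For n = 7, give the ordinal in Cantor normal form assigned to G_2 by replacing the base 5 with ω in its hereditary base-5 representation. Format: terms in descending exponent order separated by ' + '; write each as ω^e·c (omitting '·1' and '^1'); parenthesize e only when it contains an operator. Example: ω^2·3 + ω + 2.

[0] 7 ≡ 2·3 + 1 (base 3). Lift 4: 9. −1: 8.
[1] 8 ≡ 2·4 (base 4). Lift 5: 10. −1: 9.

ω + 4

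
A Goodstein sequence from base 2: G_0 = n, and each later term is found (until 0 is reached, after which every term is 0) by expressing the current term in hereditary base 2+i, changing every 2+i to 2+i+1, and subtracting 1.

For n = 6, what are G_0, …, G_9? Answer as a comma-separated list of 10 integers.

i=0: 6 = 2^2 + 2 (b=2); 2→3: 3^3 + 3 = 30; 30−1 = 29
i=1: 29 = 3^3 + 2 (b=3); 3→4: 4^4 + 2 = 258; 258−1 = 257
i=2: 257 = 4^4 + 1 (b=4); 4→5: 5^5 + 1 = 3126; 3126−1 = 3125
i=3: 3125 = 5^5 (b=5); 5→6: 6^6 = 46656; 46656−1 = 46655
i=4: 46655 = 5·6^5 + 5·6^4 + 5·6^3 + 5·6^2 + 5·6 + 5 (b=6); 6→7: 5·7^5 + 5·7^4 + 5·7^3 + 5·7^2 + 5·7 + 5 = 98040; 98040−1 = 98039
i=5: 98039 = 5·7^5 + 5·7^4 + 5·7^3 + 5·7^2 + 5·7 + 4 (b=7); 7→8: 5·8^5 + 5·8^4 + 5·8^3 + 5·8^2 + 5·8 + 4 = 187244; 187244−1 = 187243
i=6: 187243 = 5·8^5 + 5·8^4 + 5·8^3 + 5·8^2 + 5·8 + 3 (b=8); 8→9: 5·9^5 + 5·9^4 + 5·9^3 + 5·9^2 + 5·9 + 3 = 332148; 332148−1 = 332147
i=7: 332147 = 5·9^5 + 5·9^4 + 5·9^3 + 5·9^2 + 5·9 + 2 (b=9); 9→10: 5·10^5 + 5·10^4 + 5·10^3 + 5·10^2 + 5·10 + 2 = 555552; 555552−1 = 555551
i=8: 555551 = 5·10^5 + 5·10^4 + 5·10^3 + 5·10^2 + 5·10 + 1 (b=10); 10→11: 5·11^5 + 5·11^4 + 5·11^3 + 5·11^2 + 5·11 + 1 = 885776; 885776−1 = 885775

6, 29, 257, 3125, 46655, 98039, 187243, 332147, 555551, 885775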